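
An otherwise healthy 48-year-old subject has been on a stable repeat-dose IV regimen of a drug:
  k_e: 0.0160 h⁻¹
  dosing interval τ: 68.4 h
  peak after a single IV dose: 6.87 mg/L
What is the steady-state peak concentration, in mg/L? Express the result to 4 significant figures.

e^(−kτ) = e^(−0.01600 × 68.4) = 0.3347
Accumulation ratio R = 1 / (1 − e^(−kτ)) = 1 / (1 − 0.3347) = 1.503
Steady-state peak = C₀ × R = 6.87 × 1.503 = 10.33 mg/L

10.33 mg/L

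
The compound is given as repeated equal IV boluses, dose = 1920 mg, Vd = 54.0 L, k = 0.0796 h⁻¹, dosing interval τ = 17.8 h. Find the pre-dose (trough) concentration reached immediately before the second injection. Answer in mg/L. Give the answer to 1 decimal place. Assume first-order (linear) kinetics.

8.6 mg/L

C₀ per dose = Dose / Vd = 1920 / 54.0 = 35.56 mg/L
Fraction remaining after one interval: r = e^(−kτ) = e^(−0.07960 × 17.8) = 0.2425
Before dose 2, 1 dose has been given (aged 1τ).
C_trough = C₀ × r = 35.56 × 0.2425 = 8.623 mg/L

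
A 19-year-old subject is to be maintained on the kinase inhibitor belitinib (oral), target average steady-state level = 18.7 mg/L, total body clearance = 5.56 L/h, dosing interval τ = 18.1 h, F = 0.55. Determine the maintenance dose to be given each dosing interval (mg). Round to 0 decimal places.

At steady state, F × (Dose/τ) = Css × CL.
Dose = Css × CL × τ / F = 18.7 × 5.560 × 18.1 / 0.55 = 3422 mg

3422 mg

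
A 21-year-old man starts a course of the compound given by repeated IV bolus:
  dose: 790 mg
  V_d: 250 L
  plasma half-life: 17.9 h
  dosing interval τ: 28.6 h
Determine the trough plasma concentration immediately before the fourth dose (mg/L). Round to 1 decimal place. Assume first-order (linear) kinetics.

1.5 mg/L

C₀ per dose = Dose / Vd = 790 / 250 = 3.160 mg/L
k = ln2 / t½ = 0.693147 / 17.9 = 0.03872 h⁻¹
Fraction remaining after one interval: r = e^(−kτ) = e^(−0.03872 × 28.6) = 0.3304
Before dose 4, 3 doses have been given (aged 1τ, 2τ, 3τ).
C_trough = C₀ × (r + r² + … + r^3) = C₀ × r(1−r^3)/(1−r)
        = 3.160 × 0.3304 × (1 − 0.03607) / (1 − 0.3304) = 1.503 mg/L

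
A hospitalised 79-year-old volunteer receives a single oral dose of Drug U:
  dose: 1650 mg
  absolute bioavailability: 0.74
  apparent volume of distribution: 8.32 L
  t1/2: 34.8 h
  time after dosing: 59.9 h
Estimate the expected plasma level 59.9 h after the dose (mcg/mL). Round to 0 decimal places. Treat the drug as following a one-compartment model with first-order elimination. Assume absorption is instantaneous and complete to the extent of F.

45 mcg/mL

Amount reaching circulation = F × Dose = 0.74 × 1650 = 1221 mg
C₀ = F·Dose / Vd = 1221 / 8.32 = 146.8 mg/L
k = ln2 / t½ = 0.693147 / 34.8 = 0.01992 h⁻¹
C = C₀ · e^(−k·t) = 146.8 × e^(−0.01992 × 59.9)
  = 146.8 × 0.3032 = 44.51 mg/L
(44.51 mg/L = 44.51 mcg/mL)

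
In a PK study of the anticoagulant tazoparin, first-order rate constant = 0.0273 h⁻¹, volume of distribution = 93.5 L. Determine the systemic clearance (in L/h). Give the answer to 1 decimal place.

2.6 L/h

CL = k × Vd = 0.0273 × 93.5 = 2.553 L/h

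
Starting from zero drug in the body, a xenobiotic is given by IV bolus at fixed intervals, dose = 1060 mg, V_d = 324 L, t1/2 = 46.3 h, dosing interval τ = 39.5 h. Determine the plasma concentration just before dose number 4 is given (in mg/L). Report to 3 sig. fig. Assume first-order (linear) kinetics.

C₀ per dose = Dose / Vd = 1060 / 324 = 3.272 mg/L
k = ln2 / t½ = 0.693147 / 46.3 = 0.01497 h⁻¹
Fraction remaining after one interval: r = e^(−kτ) = e^(−0.01497 × 39.5) = 0.5536
Before dose 4, 3 doses have been given (aged 1τ, 2τ, 3τ).
C_trough = C₀ × (r + r² + … + r^3) = C₀ × r(1−r^3)/(1−r)
        = 3.272 × 0.5536 × (1 − 0.1697) / (1 − 0.5536) = 3.369 mg/L

3.37 mg/L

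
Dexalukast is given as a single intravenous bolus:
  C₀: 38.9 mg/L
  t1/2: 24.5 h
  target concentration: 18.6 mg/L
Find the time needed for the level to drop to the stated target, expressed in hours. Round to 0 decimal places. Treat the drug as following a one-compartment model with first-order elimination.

26 h

k = ln2 / t½ = 0.693147 / 24.5 = 0.02829 h⁻¹
t = ln(C₀ / C) / k = ln(38.90 / 18.6) / 0.02829
  = ln(2.091) / 0.02829 = 0.7376 / 0.02829 = 26.07 h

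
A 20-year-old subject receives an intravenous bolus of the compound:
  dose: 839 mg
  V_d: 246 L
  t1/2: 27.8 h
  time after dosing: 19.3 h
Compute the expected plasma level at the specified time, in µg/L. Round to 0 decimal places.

2108 µg/L

C₀ = Dose / Vd = 839.0 / 246 = 3.411 mg/L
k = ln2 / t½ = 0.693147 / 27.8 = 0.02493 h⁻¹
C = C₀ · e^(−k·t) = 3.411 × e^(−0.02493 × 19.3)
  = 3.411 × 0.6181 = 2.108 mg/L
Convert: 2.108 mg/L × 1000 = 2108 µg/L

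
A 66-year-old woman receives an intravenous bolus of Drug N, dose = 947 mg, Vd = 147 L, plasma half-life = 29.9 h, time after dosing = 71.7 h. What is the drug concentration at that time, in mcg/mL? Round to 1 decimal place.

1.2 mcg/mL

C₀ = Dose / Vd = 947.0 / 147 = 6.442 mg/L
k = ln2 / t½ = 0.693147 / 29.9 = 0.02318 h⁻¹
C = C₀ · e^(−k·t) = 6.442 × e^(−0.02318 × 71.7)
  = 6.442 × 0.1898 = 1.223 mg/L
(1.223 mg/L = 1.223 mcg/mL)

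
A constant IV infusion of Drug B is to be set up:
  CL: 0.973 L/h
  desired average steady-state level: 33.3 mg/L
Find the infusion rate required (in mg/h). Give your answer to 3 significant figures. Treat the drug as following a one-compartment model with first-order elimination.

32.4 mg/h

At steady state, infusion rate R₀ = Css × CL = 33.3 × 0.9730 = 32.40 mg/h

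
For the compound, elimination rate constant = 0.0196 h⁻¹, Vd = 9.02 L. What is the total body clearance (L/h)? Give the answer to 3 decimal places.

CL = k × Vd = 0.0196 × 9.02 = 0.1768 L/h

0.177 L/h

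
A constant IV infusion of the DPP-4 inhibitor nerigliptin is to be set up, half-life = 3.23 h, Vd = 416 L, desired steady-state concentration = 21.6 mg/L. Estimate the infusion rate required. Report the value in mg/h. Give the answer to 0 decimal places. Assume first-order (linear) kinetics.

1928 mg/h

k = ln2 / t½ = 0.693147 / 3.23 = 0.2146 h⁻¹
CL = k × Vd = 0.2146 × 416 = 89.27 L/h
At steady state, infusion rate R₀ = Css × CL = 21.6 × 89.27 = 1928 mg/h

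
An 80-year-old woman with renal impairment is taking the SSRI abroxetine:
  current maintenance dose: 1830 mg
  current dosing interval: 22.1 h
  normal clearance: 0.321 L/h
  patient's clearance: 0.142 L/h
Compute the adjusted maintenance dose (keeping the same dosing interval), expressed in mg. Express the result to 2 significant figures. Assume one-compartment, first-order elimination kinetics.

810 mg

To keep the same average steady-state level, dosing rate must scale with clearance.
CL ratio = 0.142 / 0.321 = 0.4424
New dose (same interval) = 1830 × 0.4424 = 809.6 mg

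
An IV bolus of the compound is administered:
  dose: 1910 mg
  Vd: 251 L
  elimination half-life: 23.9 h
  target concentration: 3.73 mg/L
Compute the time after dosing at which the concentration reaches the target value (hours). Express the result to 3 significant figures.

24.6 h

C₀ = Dose / Vd = 1910 / 251 = 7.610 mg/L
k = ln2 / t½ = 0.693147 / 23.9 = 0.02900 h⁻¹
t = ln(C₀ / C) / k = ln(7.610 / 3.73) / 0.02900
  = ln(2.040) / 0.02900 = 0.7129 / 0.02900 = 24.58 h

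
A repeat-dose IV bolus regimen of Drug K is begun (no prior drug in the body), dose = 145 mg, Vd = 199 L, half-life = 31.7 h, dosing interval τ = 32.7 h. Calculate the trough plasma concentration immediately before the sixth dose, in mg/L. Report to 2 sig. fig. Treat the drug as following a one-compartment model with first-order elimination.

C₀ per dose = Dose / Vd = 145 / 199 = 0.7286 mg/L
k = ln2 / t½ = 0.693147 / 31.7 = 0.02187 h⁻¹
Fraction remaining after one interval: r = e^(−kτ) = e^(−0.02187 × 32.7) = 0.4891
Before dose 6, 5 doses have been given (aged 1τ, 2τ, 3τ, 4τ, 5τ).
C_trough = C₀ × (r + r² + … + r^5) = C₀ × r(1−r^5)/(1−r)
        = 0.7286 × 0.4891 × (1 − 0.02799) / (1 − 0.4891) = 0.6780 mg/L

0.68 mg/L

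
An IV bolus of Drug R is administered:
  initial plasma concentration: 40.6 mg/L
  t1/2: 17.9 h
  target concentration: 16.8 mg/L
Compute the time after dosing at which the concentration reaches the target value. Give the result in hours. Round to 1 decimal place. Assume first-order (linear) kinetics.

22.8 h

k = ln2 / t½ = 0.693147 / 17.9 = 0.03872 h⁻¹
t = ln(C₀ / C) / k = ln(40.60 / 16.8) / 0.03872
  = ln(2.417) / 0.03872 = 0.8825 / 0.03872 = 22.79 h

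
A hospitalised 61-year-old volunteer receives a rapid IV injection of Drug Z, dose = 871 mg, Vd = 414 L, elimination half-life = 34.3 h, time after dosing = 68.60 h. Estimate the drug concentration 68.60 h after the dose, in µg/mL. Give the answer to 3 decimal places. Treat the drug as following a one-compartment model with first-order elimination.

0.526 µg/mL

C₀ = Dose / Vd = 871.0 / 414 = 2.104 mg/L
k = ln2 / t½ = 0.693147 / 34.3 = 0.02021 h⁻¹
t / t½ = 68.60 / 34.3 = 2 half-lives
C = C₀ × (1/2)^2 = 2.104 × 0.2500 = 0.5260 mg/L
(0.5260 mg/L = 0.5260 µg/mL)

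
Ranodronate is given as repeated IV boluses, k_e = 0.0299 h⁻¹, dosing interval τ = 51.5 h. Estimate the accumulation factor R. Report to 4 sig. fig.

e^(−kτ) = e^(−0.02990 × 51.5) = 0.2144
Accumulation ratio R = 1 / (1 − e^(−kτ)) = 1 / (1 − 0.2144) = 1.273

1.273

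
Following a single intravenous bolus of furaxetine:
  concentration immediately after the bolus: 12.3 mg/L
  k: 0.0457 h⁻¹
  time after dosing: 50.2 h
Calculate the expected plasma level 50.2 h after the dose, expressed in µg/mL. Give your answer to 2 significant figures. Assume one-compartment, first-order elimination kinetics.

C = C₀ · e^(−k·t) = 12.30 × e^(−0.04570 × 50.2)
  = 12.30 × 0.1008 = 1.240 mg/L
(1.240 mg/L = 1.240 µg/mL)

1.2 µg/mL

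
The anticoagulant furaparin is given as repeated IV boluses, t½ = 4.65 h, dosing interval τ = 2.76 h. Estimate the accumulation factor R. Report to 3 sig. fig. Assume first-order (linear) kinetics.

k = ln2 / t½ = 0.693147 / 4.65 = 0.1491 h⁻¹
e^(−kτ) = e^(−0.1491 × 2.76) = 0.6626
Accumulation ratio R = 1 / (1 − e^(−kτ)) = 1 / (1 − 0.6626) = 2.964

2.96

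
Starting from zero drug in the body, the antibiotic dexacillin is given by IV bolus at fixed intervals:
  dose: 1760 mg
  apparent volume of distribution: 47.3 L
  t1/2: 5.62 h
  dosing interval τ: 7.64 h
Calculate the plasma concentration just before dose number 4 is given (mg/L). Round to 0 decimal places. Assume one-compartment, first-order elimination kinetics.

22 mg/L

C₀ per dose = Dose / Vd = 1760 / 47.3 = 37.21 mg/L
k = ln2 / t½ = 0.693147 / 5.62 = 0.1233 h⁻¹
Fraction remaining after one interval: r = e^(−kτ) = e^(−0.1233 × 7.64) = 0.3898
Before dose 4, 3 doses have been given (aged 1τ, 2τ, 3τ).
C_trough = C₀ × (r + r² + … + r^3) = C₀ × r(1−r^3)/(1−r)
        = 37.21 × 0.3898 × (1 − 0.05923) / (1 − 0.3898) = 22.36 mg/L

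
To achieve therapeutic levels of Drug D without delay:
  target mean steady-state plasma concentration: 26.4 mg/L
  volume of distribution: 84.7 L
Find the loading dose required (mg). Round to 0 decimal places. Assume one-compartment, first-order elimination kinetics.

LD = Css × Vd = 26.4 × 84.7 = 2236 mg

2236 mg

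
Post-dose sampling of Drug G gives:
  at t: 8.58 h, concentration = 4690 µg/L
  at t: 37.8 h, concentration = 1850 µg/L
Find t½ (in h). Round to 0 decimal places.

22 h

k = ln(C₁/C₂) / (t₂ − t₁) = ln(4690/1850) / (37.8 − 8.58)
  = 0.9302 / 29.22 = 0.03183 h⁻¹
t½ = ln2 / k = 0.693147 / 0.03183 = 21.78 h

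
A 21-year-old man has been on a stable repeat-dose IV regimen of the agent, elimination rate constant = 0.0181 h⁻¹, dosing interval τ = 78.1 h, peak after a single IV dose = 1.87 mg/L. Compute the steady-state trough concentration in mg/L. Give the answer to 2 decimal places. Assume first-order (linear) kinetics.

0.60 mg/L

e^(−kτ) = e^(−0.01810 × 78.1) = 0.2433
Accumulation ratio R = 1 / (1 − e^(−kτ)) = 1 / (1 − 0.2433) = 1.322
Steady-state trough = C₀ × R × e^(−kτ) = 1.87 × 1.322 × 0.2433 = 0.6015 mg/L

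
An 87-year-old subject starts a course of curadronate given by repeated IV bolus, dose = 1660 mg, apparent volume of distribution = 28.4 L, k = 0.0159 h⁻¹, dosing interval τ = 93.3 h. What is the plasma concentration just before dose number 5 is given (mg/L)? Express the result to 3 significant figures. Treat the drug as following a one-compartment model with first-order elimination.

17.1 mg/L

C₀ per dose = Dose / Vd = 1660 / 28.4 = 58.45 mg/L
Fraction remaining after one interval: r = e^(−kτ) = e^(−0.01590 × 93.3) = 0.2268
Before dose 5, 4 doses have been given (aged 1τ, 2τ, 3τ, 4τ).
C_trough = C₀ × (r + r² + … + r^4) = C₀ × r(1−r^4)/(1−r)
        = 58.45 × 0.2268 × (1 − 0.002646) / (1 − 0.2268) = 17.10 mg/L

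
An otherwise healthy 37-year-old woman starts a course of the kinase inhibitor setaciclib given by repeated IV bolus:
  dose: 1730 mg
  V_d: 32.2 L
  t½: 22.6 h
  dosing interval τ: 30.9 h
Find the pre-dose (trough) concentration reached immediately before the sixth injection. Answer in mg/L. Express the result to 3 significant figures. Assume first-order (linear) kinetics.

33.7 mg/L

C₀ per dose = Dose / Vd = 1730 / 32.2 = 53.73 mg/L
k = ln2 / t½ = 0.693147 / 22.6 = 0.03067 h⁻¹
Fraction remaining after one interval: r = e^(−kτ) = e^(−0.03067 × 30.9) = 0.3876
Before dose 6, 5 doses have been given (aged 1τ, 2τ, 3τ, 4τ, 5τ).
C_trough = C₀ × (r + r² + … + r^5) = C₀ × r(1−r^5)/(1−r)
        = 53.73 × 0.3876 × (1 − 0.008748) / (1 − 0.3876) = 33.71 mg/L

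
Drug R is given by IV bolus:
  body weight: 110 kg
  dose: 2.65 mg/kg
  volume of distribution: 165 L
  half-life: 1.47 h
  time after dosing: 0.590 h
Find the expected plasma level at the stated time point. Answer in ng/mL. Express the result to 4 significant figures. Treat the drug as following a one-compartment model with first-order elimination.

1338 ng/mL

Total dose = 2.65 × 110 = 291.5 mg
C₀ = Dose / Vd = 291.5 / 165 = 1.767 mg/L
k = ln2 / t½ = 0.693147 / 1.47 = 0.4715 h⁻¹
C = C₀ · e^(−k·t) = 1.767 × e^(−0.4715 × 0.590)
  = 1.767 × 0.7572 = 1.338 mg/L
Convert: 1.338 mg/L × 1000 = 1338 ng/mL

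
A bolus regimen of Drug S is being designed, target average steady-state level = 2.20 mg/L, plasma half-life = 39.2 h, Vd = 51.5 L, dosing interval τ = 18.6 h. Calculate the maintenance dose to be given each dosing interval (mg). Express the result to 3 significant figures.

37.3 mg

k = ln2 / t½ = 0.693147 / 39.2 = 0.01768 h⁻¹
CL = k × Vd = 0.01768 × 51.5 = 0.9105 L/h
At steady state, Dose/τ = Css × CL.
Dose = Css × CL × τ = 2.20 × 0.9105 × 18.6 = 37.26 mg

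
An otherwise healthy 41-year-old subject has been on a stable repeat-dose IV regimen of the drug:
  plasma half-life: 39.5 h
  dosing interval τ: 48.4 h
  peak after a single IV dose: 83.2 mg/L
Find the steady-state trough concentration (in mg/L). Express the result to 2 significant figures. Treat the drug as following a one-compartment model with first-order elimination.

62 mg/L

k = ln2 / t½ = 0.693147 / 39.5 = 0.01755 h⁻¹
e^(−kτ) = e^(−0.01755 × 48.4) = 0.4277
Accumulation ratio R = 1 / (1 − e^(−kτ)) = 1 / (1 − 0.4277) = 1.747
Steady-state trough = C₀ × R × e^(−kτ) = 83.2 × 1.747 × 0.4277 = 62.17 mg/L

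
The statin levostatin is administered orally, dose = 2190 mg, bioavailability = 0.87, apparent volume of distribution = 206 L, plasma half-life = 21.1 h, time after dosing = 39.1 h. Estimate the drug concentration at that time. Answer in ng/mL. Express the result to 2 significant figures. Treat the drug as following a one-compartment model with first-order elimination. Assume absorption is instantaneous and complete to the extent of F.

Amount reaching circulation = F × Dose = 0.87 × 2190 = 1905 mg
C₀ = F·Dose / Vd = 1905 / 206 = 9.248 mg/L
k = ln2 / t½ = 0.693147 / 21.1 = 0.03285 h⁻¹
C = C₀ · e^(−k·t) = 9.248 × e^(−0.03285 × 39.1)
  = 9.248 × 0.2768 = 2.560 mg/L
Convert: 2.560 mg/L × 1000 = 2560 ng/mL

2600 ng/mL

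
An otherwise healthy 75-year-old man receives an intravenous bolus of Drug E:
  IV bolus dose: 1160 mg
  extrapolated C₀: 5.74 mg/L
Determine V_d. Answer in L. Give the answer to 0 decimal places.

Vd = Dose / C₀ = 1160 / 5.74 = 202.1 L

202 L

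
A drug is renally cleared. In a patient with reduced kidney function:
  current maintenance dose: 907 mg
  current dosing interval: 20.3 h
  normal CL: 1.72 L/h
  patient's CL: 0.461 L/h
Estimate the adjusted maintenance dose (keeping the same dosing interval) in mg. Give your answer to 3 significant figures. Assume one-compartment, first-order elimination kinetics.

243 mg

To keep the same average steady-state level, dosing rate must scale with clearance.
CL ratio = 0.461 / 1.72 = 0.2680
New dose (same interval) = 907 × 0.2680 = 243.1 mg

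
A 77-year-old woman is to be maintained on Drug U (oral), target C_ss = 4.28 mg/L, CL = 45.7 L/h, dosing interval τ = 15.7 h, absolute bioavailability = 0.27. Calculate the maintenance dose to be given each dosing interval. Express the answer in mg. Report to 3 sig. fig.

At steady state, F × (Dose/τ) = Css × CL.
Dose = Css × CL × τ / F = 4.28 × 45.70 × 15.7 / 0.27 = 11370 mg

11400 mg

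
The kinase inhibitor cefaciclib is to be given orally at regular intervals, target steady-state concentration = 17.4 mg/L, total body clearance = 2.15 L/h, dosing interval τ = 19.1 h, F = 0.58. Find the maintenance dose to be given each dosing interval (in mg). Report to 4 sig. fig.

At steady state, F × (Dose/τ) = Css × CL.
Dose = Css × CL × τ / F = 17.4 × 2.150 × 19.1 / 0.58 = 1232 mg

1232 mg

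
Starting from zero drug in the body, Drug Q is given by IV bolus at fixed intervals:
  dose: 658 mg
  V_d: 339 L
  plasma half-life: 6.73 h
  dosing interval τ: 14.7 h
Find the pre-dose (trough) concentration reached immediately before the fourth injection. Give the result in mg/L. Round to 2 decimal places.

0.54 mg/L

C₀ per dose = Dose / Vd = 658 / 339 = 1.941 mg/L
k = ln2 / t½ = 0.693147 / 6.73 = 0.1030 h⁻¹
Fraction remaining after one interval: r = e^(−kτ) = e^(−0.1030 × 14.7) = 0.2200
Before dose 4, 3 doses have been given (aged 1τ, 2τ, 3τ).
C_trough = C₀ × (r + r² + … + r^3) = C₀ × r(1−r^3)/(1−r)
        = 1.941 × 0.2200 × (1 − 0.01065) / (1 − 0.2200) = 0.5416 mg/L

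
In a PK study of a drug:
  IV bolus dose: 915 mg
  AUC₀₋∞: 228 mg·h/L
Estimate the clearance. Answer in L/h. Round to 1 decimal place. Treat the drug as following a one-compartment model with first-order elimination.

4.0 L/h

CL = Dose / AUC = 915 / 228 = 4.013 L/h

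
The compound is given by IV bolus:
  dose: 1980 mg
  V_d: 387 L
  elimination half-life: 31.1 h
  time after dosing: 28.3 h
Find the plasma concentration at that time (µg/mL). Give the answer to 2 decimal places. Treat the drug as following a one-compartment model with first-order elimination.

2.72 µg/mL

C₀ = Dose / Vd = 1980 / 387 = 5.116 mg/L
k = ln2 / t½ = 0.693147 / 31.1 = 0.02229 h⁻¹
C = C₀ · e^(−k·t) = 5.116 × e^(−0.02229 × 28.3)
  = 5.116 × 0.5322 = 2.723 mg/L
(2.723 mg/L = 2.723 µg/mL)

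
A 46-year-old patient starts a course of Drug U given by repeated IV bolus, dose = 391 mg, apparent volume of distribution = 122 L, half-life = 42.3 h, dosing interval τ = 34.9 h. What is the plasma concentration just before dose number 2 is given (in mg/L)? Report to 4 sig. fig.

C₀ per dose = Dose / Vd = 391 / 122 = 3.205 mg/L
k = ln2 / t½ = 0.693147 / 42.3 = 0.01639 h⁻¹
Fraction remaining after one interval: r = e^(−kτ) = e^(−0.01639 × 34.9) = 0.5644
Before dose 2, 1 dose has been given (aged 1τ).
C_trough = C₀ × r = 3.205 × 0.5644 = 1.809 mg/L

1.809 mg/L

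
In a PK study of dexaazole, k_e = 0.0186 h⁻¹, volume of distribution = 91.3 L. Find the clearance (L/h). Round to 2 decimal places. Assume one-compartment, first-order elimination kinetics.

CL = k × Vd = 0.0186 × 91.3 = 1.698 L/h

1.70 L/h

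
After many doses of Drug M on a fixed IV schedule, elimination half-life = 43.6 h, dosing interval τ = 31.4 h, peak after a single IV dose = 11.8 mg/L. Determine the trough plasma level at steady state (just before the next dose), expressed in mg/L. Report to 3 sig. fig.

k = ln2 / t½ = 0.693147 / 43.6 = 0.01590 h⁻¹
e^(−kτ) = e^(−0.01590 × 31.4) = 0.6070
Accumulation ratio R = 1 / (1 − e^(−kτ)) = 1 / (1 − 0.6070) = 2.545
Steady-state trough = C₀ × R × e^(−kτ) = 11.8 × 2.545 × 0.6070 = 18.23 mg/L

18.2 mg/L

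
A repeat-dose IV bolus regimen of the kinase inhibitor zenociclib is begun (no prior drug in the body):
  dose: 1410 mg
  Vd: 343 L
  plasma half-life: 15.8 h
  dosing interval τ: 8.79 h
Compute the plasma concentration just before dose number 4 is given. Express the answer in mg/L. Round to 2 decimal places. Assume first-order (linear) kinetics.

5.99 mg/L

C₀ per dose = Dose / Vd = 1410 / 343 = 4.111 mg/L
k = ln2 / t½ = 0.693147 / 15.8 = 0.04387 h⁻¹
Fraction remaining after one interval: r = e^(−kτ) = e^(−0.04387 × 8.79) = 0.6800
Before dose 4, 3 doses have been given (aged 1τ, 2τ, 3τ).
C_trough = C₀ × (r + r² + … + r^3) = C₀ × r(1−r^3)/(1−r)
        = 4.111 × 0.6800 × (1 − 0.3144) / (1 − 0.6800) = 5.989 mg/L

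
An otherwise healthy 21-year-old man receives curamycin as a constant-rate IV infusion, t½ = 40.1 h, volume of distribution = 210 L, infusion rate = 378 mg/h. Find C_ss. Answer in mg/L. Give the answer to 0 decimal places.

k = ln2 / t½ = 0.693147 / 40.1 = 0.01729 h⁻¹
CL = k × Vd = 0.01729 × 210 = 3.631 L/h
At steady state Css = R₀ / CL = 378 / 3.631 = 104.1 mg/L

104 mg/L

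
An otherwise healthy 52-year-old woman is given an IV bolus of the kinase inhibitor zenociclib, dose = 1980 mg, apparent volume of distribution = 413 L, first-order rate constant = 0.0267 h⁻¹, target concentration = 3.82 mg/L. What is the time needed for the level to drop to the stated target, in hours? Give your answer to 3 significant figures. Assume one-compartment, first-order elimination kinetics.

8.51 h

C₀ = Dose / Vd = 1980 / 413 = 4.794 mg/L
t = ln(C₀ / C) / k = ln(4.794 / 3.82) / 0.02670
  = ln(1.255) / 0.02670 = 0.2271 / 0.02670 = 8.506 h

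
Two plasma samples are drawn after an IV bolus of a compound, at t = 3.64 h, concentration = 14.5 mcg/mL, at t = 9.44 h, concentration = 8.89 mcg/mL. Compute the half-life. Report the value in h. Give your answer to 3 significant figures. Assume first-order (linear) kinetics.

8.22 h

k = ln(C₁/C₂) / (t₂ − t₁) = ln(14.5/8.89) / (9.44 − 3.64)
  = 0.4892 / 5.800 = 0.08434 h⁻¹
t½ = ln2 / k = 0.693147 / 0.08434 = 8.218 h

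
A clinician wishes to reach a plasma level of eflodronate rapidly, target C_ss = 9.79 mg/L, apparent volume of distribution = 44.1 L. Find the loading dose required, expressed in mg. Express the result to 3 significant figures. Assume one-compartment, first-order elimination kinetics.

432 mg

LD = Css × Vd = 9.79 × 44.1 = 431.7 mg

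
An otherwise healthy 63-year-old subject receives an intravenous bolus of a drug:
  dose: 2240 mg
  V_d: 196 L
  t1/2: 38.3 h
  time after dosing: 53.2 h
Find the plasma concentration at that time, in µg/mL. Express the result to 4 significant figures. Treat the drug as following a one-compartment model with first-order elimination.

C₀ = Dose / Vd = 2240 / 196 = 11.43 mg/L
k = ln2 / t½ = 0.693147 / 38.3 = 0.01810 h⁻¹
C = C₀ · e^(−k·t) = 11.43 × e^(−0.01810 × 53.2)
  = 11.43 × 0.3818 = 4.364 mg/L
(4.364 mg/L = 4.364 µg/mL)

4.364 µg/mL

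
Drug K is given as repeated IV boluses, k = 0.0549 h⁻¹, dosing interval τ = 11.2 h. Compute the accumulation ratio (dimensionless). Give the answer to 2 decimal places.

e^(−kτ) = e^(−0.05490 × 11.2) = 0.5407
Accumulation ratio R = 1 / (1 − e^(−kτ)) = 1 / (1 − 0.5407) = 2.177

2.18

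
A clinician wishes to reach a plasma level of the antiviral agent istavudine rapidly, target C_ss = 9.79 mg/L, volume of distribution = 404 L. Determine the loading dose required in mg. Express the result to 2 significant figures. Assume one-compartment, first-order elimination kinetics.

LD = Css × Vd = 9.79 × 404 = 3955 mg

4000 mg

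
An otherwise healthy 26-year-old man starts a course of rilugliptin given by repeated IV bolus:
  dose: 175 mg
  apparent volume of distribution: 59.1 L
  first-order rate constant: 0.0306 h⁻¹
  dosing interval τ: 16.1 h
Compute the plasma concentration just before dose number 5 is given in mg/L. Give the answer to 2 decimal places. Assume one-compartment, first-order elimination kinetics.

C₀ per dose = Dose / Vd = 175 / 59.1 = 2.961 mg/L
Fraction remaining after one interval: r = e^(−kτ) = e^(−0.03060 × 16.1) = 0.6110
Before dose 5, 4 doses have been given (aged 1τ, 2τ, 3τ, 4τ).
C_trough = C₀ × (r + r² + … + r^4) = C₀ × r(1−r^4)/(1−r)
        = 2.961 × 0.6110 × (1 − 0.1394) / (1 − 0.6110) = 4.003 mg/L

4.00 mg/L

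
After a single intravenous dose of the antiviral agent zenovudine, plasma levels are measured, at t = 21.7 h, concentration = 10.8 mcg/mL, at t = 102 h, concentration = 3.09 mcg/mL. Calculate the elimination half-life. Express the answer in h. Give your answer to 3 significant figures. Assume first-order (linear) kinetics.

44.5 h

k = ln(C₁/C₂) / (t₂ − t₁) = ln(10.8/3.09) / (102 − 21.7)
  = 1.251 / 80.30 = 0.01558 h⁻¹
t½ = ln2 / k = 0.693147 / 0.01558 = 44.49 h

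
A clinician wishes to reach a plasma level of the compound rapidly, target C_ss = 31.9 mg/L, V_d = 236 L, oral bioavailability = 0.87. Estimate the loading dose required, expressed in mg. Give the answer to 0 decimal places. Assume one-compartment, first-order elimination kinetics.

LD = Css × Vd / F = 31.9 × 236 / 0.87 = 8653 mg

8653 mg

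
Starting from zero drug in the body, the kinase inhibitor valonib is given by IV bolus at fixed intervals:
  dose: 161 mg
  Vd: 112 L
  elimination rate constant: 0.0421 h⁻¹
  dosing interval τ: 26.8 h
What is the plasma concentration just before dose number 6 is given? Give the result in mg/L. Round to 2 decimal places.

C₀ per dose = Dose / Vd = 161 / 112 = 1.438 mg/L
Fraction remaining after one interval: r = e^(−kτ) = e^(−0.04210 × 26.8) = 0.3236
Before dose 6, 5 doses have been given (aged 1τ, 2τ, 3τ, 4τ, 5τ).
C_trough = C₀ × (r + r² + … + r^5) = C₀ × r(1−r^5)/(1−r)
        = 1.438 × 0.3236 × (1 − 0.003548) / (1 − 0.3236) = 0.6855 mg/L

0.69 mg/L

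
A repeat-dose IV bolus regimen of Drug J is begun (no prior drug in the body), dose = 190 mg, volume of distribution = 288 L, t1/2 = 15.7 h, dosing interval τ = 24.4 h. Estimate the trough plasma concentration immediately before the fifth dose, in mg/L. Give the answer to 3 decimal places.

0.336 mg/L

C₀ per dose = Dose / Vd = 190 / 288 = 0.6597 mg/L
k = ln2 / t½ = 0.693147 / 15.7 = 0.04415 h⁻¹
Fraction remaining after one interval: r = e^(−kτ) = e^(−0.04415 × 24.4) = 0.3405
Before dose 5, 4 doses have been given (aged 1τ, 2τ, 3τ, 4τ).
C_trough = C₀ × (r + r² + … + r^4) = C₀ × r(1−r^4)/(1−r)
        = 0.6597 × 0.3405 × (1 − 0.01344) / (1 − 0.3405) = 0.3360 mg/L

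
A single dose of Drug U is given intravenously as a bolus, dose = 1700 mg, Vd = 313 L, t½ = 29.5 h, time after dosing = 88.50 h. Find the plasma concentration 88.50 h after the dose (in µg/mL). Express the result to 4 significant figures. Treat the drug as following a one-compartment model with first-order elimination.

C₀ = Dose / Vd = 1700 / 313 = 5.431 mg/L
k = ln2 / t½ = 0.693147 / 29.5 = 0.02350 h⁻¹
t / t½ = 88.50 / 29.5 = 3 half-lives
C = C₀ × (1/2)^3 = 5.431 × 0.1250 = 0.6789 mg/L
(0.6789 mg/L = 0.6789 µg/mL)

0.6789 µg/mL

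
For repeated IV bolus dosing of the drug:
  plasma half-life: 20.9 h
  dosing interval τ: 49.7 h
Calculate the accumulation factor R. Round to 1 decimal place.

1.2

k = ln2 / t½ = 0.693147 / 20.9 = 0.03316 h⁻¹
e^(−kτ) = e^(−0.03316 × 49.7) = 0.1924
Accumulation ratio R = 1 / (1 − e^(−kτ)) = 1 / (1 − 0.1924) = 1.238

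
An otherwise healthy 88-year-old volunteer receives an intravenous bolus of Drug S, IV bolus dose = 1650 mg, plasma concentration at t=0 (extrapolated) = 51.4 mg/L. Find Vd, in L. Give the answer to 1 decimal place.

32.1 L

Vd = Dose / C₀ = 1650 / 51.4 = 32.10 L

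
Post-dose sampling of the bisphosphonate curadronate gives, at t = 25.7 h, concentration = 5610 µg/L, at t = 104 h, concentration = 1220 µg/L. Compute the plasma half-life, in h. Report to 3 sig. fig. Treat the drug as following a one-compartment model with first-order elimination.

k = ln(C₁/C₂) / (t₂ − t₁) = ln(5610/1220) / (104 − 25.7)
  = 1.526 / 78.30 = 0.01949 h⁻¹
t½ = ln2 / k = 0.693147 / 0.01949 = 35.56 h

35.6 h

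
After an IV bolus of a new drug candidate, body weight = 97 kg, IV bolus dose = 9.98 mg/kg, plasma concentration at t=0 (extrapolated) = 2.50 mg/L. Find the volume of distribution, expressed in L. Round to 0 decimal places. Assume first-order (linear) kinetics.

387 L

Dose = 9.98 × 97 = 968.1 mg
Vd = Dose / C₀ = 968.1 / 2.50 = 387.2 L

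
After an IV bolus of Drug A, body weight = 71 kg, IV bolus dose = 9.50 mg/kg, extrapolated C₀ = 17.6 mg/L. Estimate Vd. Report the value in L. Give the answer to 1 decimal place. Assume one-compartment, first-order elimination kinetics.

38.3 L

Dose = 9.50 × 71 = 674.5 mg
Vd = Dose / C₀ = 674.5 / 17.6 = 38.32 L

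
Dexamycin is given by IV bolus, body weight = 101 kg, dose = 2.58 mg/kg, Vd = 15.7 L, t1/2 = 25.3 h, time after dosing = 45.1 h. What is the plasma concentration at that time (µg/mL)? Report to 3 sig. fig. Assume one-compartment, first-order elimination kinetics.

4.82 µg/mL

Total dose = 2.58 × 101 = 260.6 mg
C₀ = Dose / Vd = 260.6 / 15.7 = 16.60 mg/L
k = ln2 / t½ = 0.693147 / 25.3 = 0.02740 h⁻¹
C = C₀ · e^(−k·t) = 16.60 × e^(−0.02740 × 45.1)
  = 16.60 × 0.2906 = 4.824 mg/L
(4.824 mg/L = 4.824 µg/mL)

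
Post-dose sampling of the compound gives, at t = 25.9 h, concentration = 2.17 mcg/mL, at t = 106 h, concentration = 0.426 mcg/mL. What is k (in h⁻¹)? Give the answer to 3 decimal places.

0.020 h⁻¹

k = ln(C₁/C₂) / (t₂ − t₁) = ln(2.17/0.426) / (106 − 25.9)
  = 1.628 / 80.10 = 0.02032 h⁻¹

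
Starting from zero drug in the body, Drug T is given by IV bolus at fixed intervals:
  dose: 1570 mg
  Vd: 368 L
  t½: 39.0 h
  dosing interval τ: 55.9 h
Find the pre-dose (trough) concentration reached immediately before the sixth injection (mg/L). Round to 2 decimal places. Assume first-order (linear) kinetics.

C₀ per dose = Dose / Vd = 1570 / 368 = 4.266 mg/L
k = ln2 / t½ = 0.693147 / 39.0 = 0.01777 h⁻¹
Fraction remaining after one interval: r = e^(−kτ) = e^(−0.01777 × 55.9) = 0.3703
Before dose 6, 5 doses have been given (aged 1τ, 2τ, 3τ, 4τ, 5τ).
C_trough = C₀ × (r + r² + … + r^5) = C₀ × r(1−r^5)/(1−r)
        = 4.266 × 0.3703 × (1 − 0.006963) / (1 − 0.3703) = 2.491 mg/L

2.49 mg/L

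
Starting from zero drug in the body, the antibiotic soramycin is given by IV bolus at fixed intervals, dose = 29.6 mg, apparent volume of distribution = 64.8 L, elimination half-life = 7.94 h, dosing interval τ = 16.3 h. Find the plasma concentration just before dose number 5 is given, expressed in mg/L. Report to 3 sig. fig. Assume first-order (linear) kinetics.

C₀ per dose = Dose / Vd = 29.6 / 64.8 = 0.4568 mg/L
k = ln2 / t½ = 0.693147 / 7.94 = 0.08730 h⁻¹
Fraction remaining after one interval: r = e^(−kτ) = e^(−0.08730 × 16.3) = 0.2410
Before dose 5, 4 doses have been given (aged 1τ, 2τ, 3τ, 4τ).
C_trough = C₀ × (r + r² + … + r^4) = C₀ × r(1−r^4)/(1−r)
        = 0.4568 × 0.2410 × (1 − 0.003373) / (1 − 0.2410) = 0.1446 mg/L

0.145 mg/L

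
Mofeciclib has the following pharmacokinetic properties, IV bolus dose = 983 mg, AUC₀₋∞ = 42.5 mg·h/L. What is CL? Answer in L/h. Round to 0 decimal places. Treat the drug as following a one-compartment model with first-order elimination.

CL = Dose / AUC = 983 / 42.5 = 23.13 L/h

23 L/h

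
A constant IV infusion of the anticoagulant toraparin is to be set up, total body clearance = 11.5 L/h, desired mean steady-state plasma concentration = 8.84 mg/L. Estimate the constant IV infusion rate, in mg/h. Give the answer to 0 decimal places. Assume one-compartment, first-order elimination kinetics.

At steady state, infusion rate R₀ = Css × CL = 8.84 × 11.50 = 101.7 mg/h

102 mg/h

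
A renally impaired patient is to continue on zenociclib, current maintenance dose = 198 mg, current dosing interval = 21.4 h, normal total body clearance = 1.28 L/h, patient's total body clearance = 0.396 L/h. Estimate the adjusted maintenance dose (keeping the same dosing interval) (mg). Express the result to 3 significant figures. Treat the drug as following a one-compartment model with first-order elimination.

61.3 mg

To keep the same average steady-state level, dosing rate must scale with clearance.
CL ratio = 0.396 / 1.28 = 0.3094
New dose (same interval) = 198 × 0.3094 = 61.26 mg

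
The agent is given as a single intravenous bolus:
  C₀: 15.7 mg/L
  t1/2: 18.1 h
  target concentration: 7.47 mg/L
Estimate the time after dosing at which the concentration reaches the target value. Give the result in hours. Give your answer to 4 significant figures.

19.40 h

k = ln2 / t½ = 0.693147 / 18.1 = 0.03830 h⁻¹
t = ln(C₀ / C) / k = ln(15.70 / 7.47) / 0.03830
  = ln(2.102) / 0.03830 = 0.7429 / 0.03830 = 19.40 h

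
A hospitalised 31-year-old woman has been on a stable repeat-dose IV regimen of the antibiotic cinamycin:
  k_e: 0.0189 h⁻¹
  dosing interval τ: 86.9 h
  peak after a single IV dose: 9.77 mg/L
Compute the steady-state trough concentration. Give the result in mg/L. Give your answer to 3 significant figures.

2.34 mg/L

e^(−kτ) = e^(−0.01890 × 86.9) = 0.1935
Accumulation ratio R = 1 / (1 − e^(−kτ)) = 1 / (1 − 0.1935) = 1.240
Steady-state trough = C₀ × R × e^(−kτ) = 9.77 × 1.240 × 0.1935 = 2.344 mg/L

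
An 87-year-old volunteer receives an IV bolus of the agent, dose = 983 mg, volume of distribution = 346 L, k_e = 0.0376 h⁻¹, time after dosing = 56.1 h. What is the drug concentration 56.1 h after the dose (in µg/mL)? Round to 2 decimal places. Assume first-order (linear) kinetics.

C₀ = Dose / Vd = 983.0 / 346 = 2.841 mg/L
C = C₀ · e^(−k·t) = 2.841 × e^(−0.03760 × 56.1)
  = 2.841 × 0.1213 = 0.3446 mg/L
(0.3446 mg/L = 0.3446 µg/mL)

0.34 µg/mL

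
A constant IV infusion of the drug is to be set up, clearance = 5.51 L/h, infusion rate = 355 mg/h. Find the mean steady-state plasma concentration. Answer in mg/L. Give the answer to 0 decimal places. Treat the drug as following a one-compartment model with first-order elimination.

64 mg/L

At steady state Css = R₀ / CL = 355 / 5.510 = 64.43 mg/L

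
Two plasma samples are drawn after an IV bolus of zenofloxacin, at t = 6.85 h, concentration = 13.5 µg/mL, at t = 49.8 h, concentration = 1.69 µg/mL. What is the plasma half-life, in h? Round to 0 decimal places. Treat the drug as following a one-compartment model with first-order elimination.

k = ln(C₁/C₂) / (t₂ − t₁) = ln(13.5/1.69) / (49.8 − 6.85)
  = 2.078 / 42.95 = 0.04838 h⁻¹
t½ = ln2 / k = 0.693147 / 0.04838 = 14.33 h

14 h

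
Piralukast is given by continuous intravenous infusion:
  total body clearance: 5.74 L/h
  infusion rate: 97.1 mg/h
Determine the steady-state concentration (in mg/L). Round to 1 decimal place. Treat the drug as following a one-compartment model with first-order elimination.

16.9 mg/L

At steady state Css = R₀ / CL = 97.1 / 5.740 = 16.92 mg/L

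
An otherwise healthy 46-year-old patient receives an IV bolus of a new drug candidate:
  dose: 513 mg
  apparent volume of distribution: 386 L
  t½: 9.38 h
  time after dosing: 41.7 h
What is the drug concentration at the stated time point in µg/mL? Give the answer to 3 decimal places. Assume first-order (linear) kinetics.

0.061 µg/mL

C₀ = Dose / Vd = 513.0 / 386 = 1.329 mg/L
k = ln2 / t½ = 0.693147 / 9.38 = 0.07390 h⁻¹
C = C₀ · e^(−k·t) = 1.329 × e^(−0.07390 × 41.7)
  = 1.329 × 0.04588 = 0.06097 mg/L
(0.06097 mg/L = 0.06097 µg/mL)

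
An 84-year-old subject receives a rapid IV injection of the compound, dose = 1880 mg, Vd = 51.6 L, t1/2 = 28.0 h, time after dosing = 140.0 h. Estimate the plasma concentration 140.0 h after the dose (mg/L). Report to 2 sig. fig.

1.1 mg/L

C₀ = Dose / Vd = 1880 / 51.6 = 36.43 mg/L
k = ln2 / t½ = 0.693147 / 28.0 = 0.02476 h⁻¹
t / t½ = 140.0 / 28.0 = 5 half-lives
C = C₀ × (1/2)^5 = 36.43 × 0.03125 = 1.138 mg/L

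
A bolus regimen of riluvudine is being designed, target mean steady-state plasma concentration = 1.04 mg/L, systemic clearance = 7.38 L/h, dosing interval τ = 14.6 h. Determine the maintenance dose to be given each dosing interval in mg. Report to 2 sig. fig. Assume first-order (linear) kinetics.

110 mg

At steady state, Dose/τ = Css × CL.
Dose = Css × CL × τ = 1.04 × 7.380 × 14.6 = 112.1 mg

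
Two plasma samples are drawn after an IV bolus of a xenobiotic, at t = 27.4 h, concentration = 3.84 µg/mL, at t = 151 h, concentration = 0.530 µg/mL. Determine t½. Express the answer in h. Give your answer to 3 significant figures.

43.3 h

k = ln(C₁/C₂) / (t₂ − t₁) = ln(3.84/0.530) / (151 − 27.4)
  = 1.980 / 123.6 = 0.01602 h⁻¹
t½ = ln2 / k = 0.693147 / 0.01602 = 43.27 h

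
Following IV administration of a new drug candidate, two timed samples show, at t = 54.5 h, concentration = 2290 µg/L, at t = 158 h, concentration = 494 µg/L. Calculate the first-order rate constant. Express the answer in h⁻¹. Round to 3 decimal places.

0.015 h⁻¹

k = ln(C₁/C₂) / (t₂ − t₁) = ln(2290/494) / (158 − 54.5)
  = 1.534 / 103.5 = 0.01482 h⁻¹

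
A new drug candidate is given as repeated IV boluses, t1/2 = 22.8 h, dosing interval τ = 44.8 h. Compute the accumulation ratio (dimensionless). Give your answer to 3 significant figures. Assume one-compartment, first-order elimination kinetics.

k = ln2 / t½ = 0.693147 / 22.8 = 0.03040 h⁻¹
e^(−kτ) = e^(−0.03040 × 44.8) = 0.2562
Accumulation ratio R = 1 / (1 − e^(−kτ)) = 1 / (1 − 0.2562) = 1.344

1.34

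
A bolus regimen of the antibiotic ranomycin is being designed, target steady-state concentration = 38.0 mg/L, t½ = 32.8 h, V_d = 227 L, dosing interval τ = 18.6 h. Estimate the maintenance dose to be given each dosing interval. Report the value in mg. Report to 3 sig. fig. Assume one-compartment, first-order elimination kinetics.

k = ln2 / t½ = 0.693147 / 32.8 = 0.02113 h⁻¹
CL = k × Vd = 0.02113 × 227 = 4.797 L/h
At steady state, Dose/τ = Css × CL.
Dose = Css × CL × τ = 38.0 × 4.797 × 18.6 = 3391 mg

3390 mg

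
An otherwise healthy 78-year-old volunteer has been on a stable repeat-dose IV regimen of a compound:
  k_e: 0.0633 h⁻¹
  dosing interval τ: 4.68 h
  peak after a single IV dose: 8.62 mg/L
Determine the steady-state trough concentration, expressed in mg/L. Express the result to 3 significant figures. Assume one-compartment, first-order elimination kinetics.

25.0 mg/L

e^(−kτ) = e^(−0.06330 × 4.68) = 0.7436
Accumulation ratio R = 1 / (1 − e^(−kτ)) = 1 / (1 − 0.7436) = 3.900
Steady-state trough = C₀ × R × e^(−kτ) = 8.62 × 3.900 × 0.7436 = 25.00 mg/L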